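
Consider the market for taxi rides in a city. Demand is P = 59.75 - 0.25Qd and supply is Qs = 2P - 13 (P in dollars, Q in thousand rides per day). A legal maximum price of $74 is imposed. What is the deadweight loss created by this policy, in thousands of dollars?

Rearranging demand gives Qd = 239 - 4P. Without the control the market clears where 239 - 4P = 2P - 13, i.e. P* = 42 and Q* = 71.
Since 74 is above P* = 42, the ceiling does not bind and the free-market outcome prevails.
Since the control does not bind, no trades are prevented and deadweight loss is zero.

0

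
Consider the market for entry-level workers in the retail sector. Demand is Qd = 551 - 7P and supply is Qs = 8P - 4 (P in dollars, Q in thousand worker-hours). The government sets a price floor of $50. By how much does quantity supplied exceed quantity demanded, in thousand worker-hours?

In a free market, 551 - 7P = 8P - 4 gives the equilibrium P* = 37, Q* = 292.
The floor of 50 is above the equilibrium price 37, so it binds.
At P = 50: Qd = 551 - 7·50 = 201 and Qs = 8·50 - 4 = 396.
Surplus = Qs - Qd = 396 - 201 = 195.

195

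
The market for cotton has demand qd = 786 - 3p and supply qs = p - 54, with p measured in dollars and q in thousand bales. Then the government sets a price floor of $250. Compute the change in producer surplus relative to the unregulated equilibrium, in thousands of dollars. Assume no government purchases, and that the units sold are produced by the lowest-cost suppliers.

-5760

In a free market, 786 - 3p = p - 54 gives the equilibrium p* = 210, q* = 156.
The floor of 250 is above the equilibrium price 210, so it binds.
At p = 250: qd = 786 - 3·250 = 36 and qs = 250 - 54 = 196.
Producer surplus without the control is ½ · (210 - 54) · 156 = 12168.
With the floor, 36 units are sold at 250. The supply price at q = 36 is 90, so PS = ½ · [(250 - 54) + (250 - 90)] · 36 = 6408.
Change in producer surplus = 6408 - 12168 = -5760.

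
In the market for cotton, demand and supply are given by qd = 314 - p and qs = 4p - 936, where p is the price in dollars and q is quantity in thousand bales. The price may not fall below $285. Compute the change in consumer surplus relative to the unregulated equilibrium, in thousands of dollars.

Equilibrium: 314 - p = 4p - 936, so 1250 = 5p and p* = 250, q* = 64.
Since 285 > 250, the floor is binding.
At p = 285: qd = 314 - 285 = 29 and qs = 4·285 - 936 = 204.
Consumer surplus without the control is ½ · (314 - 250) · 64 = 2048.
With the floor, consumers buy 29 units at 285, so CS = ½ · (314 - 285) · 29 = 420.5.
Change in consumer surplus = 420.5 - 2048 = -1627.5.

-1627.5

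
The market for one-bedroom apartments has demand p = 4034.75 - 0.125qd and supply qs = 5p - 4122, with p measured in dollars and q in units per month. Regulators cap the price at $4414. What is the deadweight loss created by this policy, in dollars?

Rearranging demand gives qd = 32278 - 8p. In a free market, 32278 - 8p = 5p - 4122 gives the equilibrium p* = 2800, q* = 9878.
Since 4414 is above p* = 2800, the ceiling does not bind and the free-market outcome prevails.
Since the control does not bind, no trades are prevented and deadweight loss is zero.

0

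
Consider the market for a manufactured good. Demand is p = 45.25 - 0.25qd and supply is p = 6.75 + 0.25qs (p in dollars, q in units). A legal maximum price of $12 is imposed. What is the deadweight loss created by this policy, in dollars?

784

Rearranging demand gives qd = 181 - 4p; rearranging supply gives qs = 4p - 27. Setting quantity demanded equal to quantity supplied, 181 - 4p = 4p - 27, gives p* = 26 and q* = 77.
The ceiling of 12 is below the equilibrium price 26, so it binds.
At p = 12: qd = 181 - 4·12 = 133 and qs = 4·12 - 27 = 21.
Quantity traded falls to 21. At q = 21 the demand price is (181 - 21)/4 = 40 and the supply price is (27 + 21)/4 = 12.
Deadweight loss = ½ · (40 - 12) · (77 - 21) = ½ · 28 · 56 = 784.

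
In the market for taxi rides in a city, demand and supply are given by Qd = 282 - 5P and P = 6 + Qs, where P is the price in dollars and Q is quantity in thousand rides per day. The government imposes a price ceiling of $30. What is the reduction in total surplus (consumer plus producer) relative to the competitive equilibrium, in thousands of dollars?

Rearranging supply gives Qs = P - 6. Equilibrium: 282 - 5P = P - 6, so 288 = 6P and P* = 48, Q* = 42.
Since 30 < 48, the ceiling is binding.
At P = 30: Qd = 282 - 5·30 = 132 and Qs = 30 - 6 = 24.
Quantity traded falls to 24. At Q = 24 the demand price is (282 - 24)/5 = 51.6 and the supply price is 6 + 24 = 30.
Deadweight loss = ½ · (51.6 - 30) · (42 - 24) = ½ · 21.6 · 18 = 194.4.

194.4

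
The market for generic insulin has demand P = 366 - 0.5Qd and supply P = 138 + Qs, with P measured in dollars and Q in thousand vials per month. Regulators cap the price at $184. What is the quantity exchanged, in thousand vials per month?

46

Rearranging demand gives Qd = 732 - 2P; rearranging supply gives Qs = P - 138. Setting quantity demanded equal to quantity supplied, 732 - 2P = P - 138, gives P* = 290 and Q* = 152.
Because the ceiling (184) lies below the market-clearing price, it is binding.
At P = 184: Qd = 732 - 2·184 = 364 and Qs = 184 - 138 = 46.
The quantity actually transacted is the short side, supply: 46.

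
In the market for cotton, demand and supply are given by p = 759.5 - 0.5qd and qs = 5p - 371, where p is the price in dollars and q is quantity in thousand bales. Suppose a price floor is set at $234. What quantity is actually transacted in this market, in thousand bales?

Rearranging demand gives qd = 1519 - 2p. Setting quantity demanded equal to quantity supplied, 1519 - 2p = 5p - 371, gives p* = 270 and q* = 979.
The floor of 234 is below the equilibrium price 270, so it is not binding; the market clears at p* = 270, q* = 979.

979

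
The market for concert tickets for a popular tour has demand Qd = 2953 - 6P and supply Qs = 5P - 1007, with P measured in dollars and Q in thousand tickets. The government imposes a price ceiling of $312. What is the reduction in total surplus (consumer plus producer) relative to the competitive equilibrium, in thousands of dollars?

10560

Without the control the market clears where 2953 - 6P = 5P - 1007, i.e. P* = 360 and Q* = 793.
The ceiling of 312 is below the equilibrium price 360, so it binds.
At P = 312: Qd = 2953 - 6·312 = 1081 and Qs = 5·312 - 1007 = 553.
Quantity traded falls to 553. At Q = 553 the demand price is (2953 - 553)/6 = 400 and the supply price is (1007 + 553)/5 = 312.
Deadweight loss = ½ · (400 - 312) · (793 - 553) = ½ · 88 · 240 = 10560.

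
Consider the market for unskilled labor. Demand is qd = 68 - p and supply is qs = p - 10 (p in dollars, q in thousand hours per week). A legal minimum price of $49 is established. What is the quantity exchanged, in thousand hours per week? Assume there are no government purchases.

19

Setting quantity demanded equal to quantity supplied, 68 - p = p - 10, gives p* = 39 and q* = 29.
Since 49 > 39, the floor is binding.
At p = 49: qd = 68 - 49 = 19 and qs = 49 - 10 = 39.
The quantity actually transacted is the short side, demand: 19.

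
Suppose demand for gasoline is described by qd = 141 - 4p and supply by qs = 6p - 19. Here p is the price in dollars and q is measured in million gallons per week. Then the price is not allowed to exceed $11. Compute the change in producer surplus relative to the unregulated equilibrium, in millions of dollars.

Without the control the market clears where 141 - 4p = 6p - 19, i.e. p* = 16 and q* = 77.
Because the ceiling (11) lies below the market-clearing price, it is binding.
At p = 11: qd = 141 - 4·11 = 97 and qs = 6·11 - 19 = 47.
Producer surplus without the control is ½ · (16 - 19/6) · 77 = 5929/12.
With the ceiling, producers sell 47 units at 11, so PS = ½ · (11 - 19/6) · 47 = 2209/12.
Change in producer surplus = 2209/12 - 5929/12 = -310.

-310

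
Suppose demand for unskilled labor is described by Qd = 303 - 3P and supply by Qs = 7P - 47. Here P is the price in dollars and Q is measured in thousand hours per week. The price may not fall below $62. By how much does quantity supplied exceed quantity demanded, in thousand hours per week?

Equilibrium: 303 - 3P = 7P - 47, so 350 = 10P and P* = 35, Q* = 198.
Since 62 > 35, the floor is binding.
At P = 62: Qd = 303 - 3·62 = 117 and Qs = 7·62 - 47 = 387.
Surplus = Qs - Qd = 387 - 117 = 270.

270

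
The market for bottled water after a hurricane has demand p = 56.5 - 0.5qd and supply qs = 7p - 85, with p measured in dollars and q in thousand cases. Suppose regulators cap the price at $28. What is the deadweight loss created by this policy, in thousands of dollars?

Rearranging demand gives qd = 113 - 2p. Setting quantity demanded equal to quantity supplied, 113 - 2p = 7p - 85, gives p* = 22 and q* = 69.
Since 28 is above p* = 22, the ceiling does not bind and the free-market outcome prevails.
Since the control does not bind, no trades are prevented and deadweight loss is zero.

0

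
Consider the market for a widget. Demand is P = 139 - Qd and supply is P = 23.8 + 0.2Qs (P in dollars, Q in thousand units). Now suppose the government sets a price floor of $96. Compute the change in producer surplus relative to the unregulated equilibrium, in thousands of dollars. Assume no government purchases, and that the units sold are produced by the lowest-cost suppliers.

1998.1

Rearranging demand gives Qd = 139 - P; rearranging supply gives Qs = 5P - 119. Without the control the market clears where 139 - P = 5P - 119, i.e. P* = 43 and Q* = 96.
Since 96 > 43, the floor is binding.
At P = 96: Qd = 139 - 96 = 43 and Qs = 5·96 - 119 = 361.
Producer surplus without the control is ½ · (43 - 23.8) · 96 = 921.6.
With the floor, 43 units are sold at 96. The supply price at Q = 43 is 32.4, so PS = ½ · [(96 - 23.8) + (96 - 32.4)] · 43 = 2919.7.
Change in producer surplus = 2919.7 - 921.6 = 1998.1.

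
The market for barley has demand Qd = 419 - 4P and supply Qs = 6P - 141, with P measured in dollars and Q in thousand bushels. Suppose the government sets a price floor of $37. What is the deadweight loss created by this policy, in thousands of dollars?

In a free market, 419 - 4P = 6P - 141 gives the equilibrium P* = 56, Q* = 195.
The floor of 37 is below the equilibrium price 56, so it is not binding; the market clears at P* = 56, Q* = 195.
Since the control does not bind, no trades are prevented and deadweight loss is zero.

0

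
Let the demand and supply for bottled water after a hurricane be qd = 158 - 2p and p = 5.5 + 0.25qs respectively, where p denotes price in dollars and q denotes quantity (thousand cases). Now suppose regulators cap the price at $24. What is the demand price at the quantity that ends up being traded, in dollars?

42

Rearranging supply gives qs = 4p - 22. Setting quantity demanded equal to quantity supplied, 158 - 2p = 4p - 22, gives p* = 30 and q* = 98.
Since 24 < 30, the ceiling is binding.
At p = 24: qd = 158 - 2·24 = 110 and qs = 4·24 - 22 = 74.
Only 74 units reach the market. On the demand curve, the marginal buyer's willingness to pay at q = 74 is (158 - 74)/2 = 42.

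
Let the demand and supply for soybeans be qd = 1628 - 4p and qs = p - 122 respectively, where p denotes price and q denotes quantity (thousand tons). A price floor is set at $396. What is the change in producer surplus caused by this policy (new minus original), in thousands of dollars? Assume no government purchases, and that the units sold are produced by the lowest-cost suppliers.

Without the control the market clears where 1628 - 4p = p - 122, i.e. p* = 350 and q* = 228.
Because the floor (396) lies above the market-clearing price, it is binding.
At p = 396: qd = 1628 - 4·396 = 44 and qs = 396 - 122 = 274.
Producer surplus without the control is ½ · (350 - 122) · 228 = 25992.
With the floor, 44 units are sold at 396. The supply price at q = 44 is 166, so PS = ½ · [(396 - 122) + (396 - 166)] · 44 = 11088.
Change in producer surplus = 11088 - 25992 = -14904.

-14904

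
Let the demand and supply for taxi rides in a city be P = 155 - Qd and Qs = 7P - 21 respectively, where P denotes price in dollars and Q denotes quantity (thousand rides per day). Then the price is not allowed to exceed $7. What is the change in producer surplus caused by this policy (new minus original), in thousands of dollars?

Rearranging demand gives Qd = 155 - P. Setting quantity demanded equal to quantity supplied, 155 - P = 7P - 21, gives P* = 22 and Q* = 133.
The ceiling of 7 is below the equilibrium price 22, so it binds.
At P = 7: Qd = 155 - 7 = 148 and Qs = 7·7 - 21 = 28.
Producer surplus without the control is ½ · (22 - 3) · 133 = 1263.5.
With the ceiling, producers sell 28 units at 7, so PS = ½ · (7 - 3) · 28 = 56.
Change in producer surplus = 56 - 1263.5 = -1207.5.

-1207.5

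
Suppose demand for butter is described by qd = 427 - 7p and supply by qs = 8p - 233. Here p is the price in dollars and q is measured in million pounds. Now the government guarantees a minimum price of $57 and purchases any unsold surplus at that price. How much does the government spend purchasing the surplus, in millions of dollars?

11115

Without the control the market clears where 427 - 7p = 8p - 233, i.e. p* = 44 and q* = 119.
Since 57 > 44, the floor is binding.
At p = 57: qd = 427 - 7·57 = 28 and qs = 8·57 - 233 = 223.
Surplus = qs - qd = 195.
Government expenditure = surplus × support price = 195 × 57 = 11115.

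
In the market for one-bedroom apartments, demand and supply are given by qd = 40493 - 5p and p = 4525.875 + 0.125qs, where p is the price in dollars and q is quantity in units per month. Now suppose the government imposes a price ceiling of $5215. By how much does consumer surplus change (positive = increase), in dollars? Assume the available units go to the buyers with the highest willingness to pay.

Rearranging supply gives qs = 8p - 36207. In a free market, 40493 - 5p = 8p - 36207 gives the equilibrium p* = 5900, q* = 10993.
Because the ceiling (5215) lies below the market-clearing price, it is binding.
At p = 5215: qd = 40493 - 5·5215 = 14418 and qs = 8·5215 - 36207 = 5513.
Consumer surplus without the control is ½ · (8098.6 - 5900) · 10993 = 12084604.9.
With the ceiling, 5513 units are sold at 5215 (assume they go to the highest-value buyers). The demand price at q = 5513 is 6996, so CS = ½ · [(8098.6 - 5215) + (6996 - 5215)] · 5513 = 12857969.9.
Change in consumer surplus = 12857969.9 - 12084604.9 = 773365.

773365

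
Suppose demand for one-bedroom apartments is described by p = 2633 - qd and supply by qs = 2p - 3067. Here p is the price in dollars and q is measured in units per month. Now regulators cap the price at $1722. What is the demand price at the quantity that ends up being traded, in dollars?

2256

Rearranging demand gives qd = 2633 - p. Without the control the market clears where 2633 - p = 2p - 3067, i.e. p* = 1900 and q* = 733.
Because the ceiling (1722) lies below the market-clearing price, it is binding.
At p = 1722: qd = 2633 - 1722 = 911 and qs = 2·1722 - 3067 = 377.
Only 377 units reach the market. On the demand curve, the marginal buyer's willingness to pay at q = 377 is (2633 - 377) = 2256.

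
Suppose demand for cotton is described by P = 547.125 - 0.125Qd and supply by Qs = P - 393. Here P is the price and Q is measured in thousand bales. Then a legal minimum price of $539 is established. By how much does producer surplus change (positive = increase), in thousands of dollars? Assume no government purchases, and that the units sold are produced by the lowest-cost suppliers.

Rearranging demand gives Qd = 4377 - 8P. Setting quantity demanded equal to quantity supplied, 4377 - 8P = P - 393, gives P* = 530 and Q* = 137.
The floor of 539 is above the equilibrium price 530, so it binds.
At P = 539: Qd = 4377 - 8·539 = 65 and Qs = 539 - 393 = 146.
Producer surplus without the control is ½ · (530 - 393) · 137 = 9384.5.
With the floor, 65 units are sold at 539. The supply price at Q = 65 is 458, so PS = ½ · [(539 - 393) + (539 - 458)] · 65 = 7377.5.
Change in producer surplus = 7377.5 - 9384.5 = -2007.

-2007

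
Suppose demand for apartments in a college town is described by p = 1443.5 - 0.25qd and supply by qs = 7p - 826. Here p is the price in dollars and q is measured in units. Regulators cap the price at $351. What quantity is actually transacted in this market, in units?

1631

Rearranging demand gives qd = 5774 - 4p. Without the control the market clears where 5774 - 4p = 7p - 826, i.e. p* = 600 and q* = 3374.
Because the ceiling (351) lies below the market-clearing price, it is binding.
At p = 351: qd = 5774 - 4·351 = 4370 and qs = 7·351 - 826 = 1631.
The quantity actually transacted is the short side, supply: 1631.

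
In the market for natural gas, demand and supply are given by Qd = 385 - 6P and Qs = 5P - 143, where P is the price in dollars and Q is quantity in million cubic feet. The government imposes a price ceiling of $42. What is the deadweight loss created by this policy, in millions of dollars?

In a free market, 385 - 6P = 5P - 143 gives the equilibrium P* = 48, Q* = 97.
Because the ceiling (42) lies below the market-clearing price, it is binding.
At P = 42: Qd = 385 - 6·42 = 133 and Qs = 5·42 - 143 = 67.
Quantity traded falls to 67. At Q = 67 the demand price is (385 - 67)/6 = 53 and the supply price is (143 + 67)/5 = 42.
Deadweight loss = ½ · (53 - 42) · (97 - 67) = ½ · 11 · 30 = 165.

165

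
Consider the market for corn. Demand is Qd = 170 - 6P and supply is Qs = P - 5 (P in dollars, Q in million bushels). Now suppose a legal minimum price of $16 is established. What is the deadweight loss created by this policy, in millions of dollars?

0

Equilibrium: 170 - 6P = P - 5, so 175 = 7P and P* = 25, Q* = 20.
The floor of 16 is below the equilibrium price 25, so it is not binding; the market clears at P* = 25, Q* = 20.
Since the control does not bind, no trades are prevented and deadweight loss is zero.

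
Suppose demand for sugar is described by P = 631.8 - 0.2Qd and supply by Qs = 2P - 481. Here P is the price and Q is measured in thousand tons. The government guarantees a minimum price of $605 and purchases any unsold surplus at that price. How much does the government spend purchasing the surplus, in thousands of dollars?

359975

Rearranging demand gives Qd = 3159 - 5P. Equilibrium: 3159 - 5P = 2P - 481, so 3640 = 7P and P* = 520, Q* = 559.
Because the floor (605) lies above the market-clearing price, it is binding.
At P = 605: Qd = 3159 - 5·605 = 134 and Qs = 2·605 - 481 = 729.
Surplus = Qs - Qd = 595.
Government expenditure = surplus × support price = 595 × 605 = 359975.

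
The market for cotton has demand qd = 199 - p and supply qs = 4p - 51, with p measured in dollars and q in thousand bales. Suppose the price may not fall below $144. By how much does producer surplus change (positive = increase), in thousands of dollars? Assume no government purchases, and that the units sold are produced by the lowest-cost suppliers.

4065.5

Setting quantity demanded equal to quantity supplied, 199 - p = 4p - 51, gives p* = 50 and q* = 149.
Because the floor (144) lies above the market-clearing price, it is binding.
At p = 144: qd = 199 - 144 = 55 and qs = 4·144 - 51 = 525.
Producer surplus without the control is ½ · (50 - 12.75) · 149 = 2775.125.
With the floor, 55 units are sold at 144. The supply price at q = 55 is 26.5, so PS = ½ · [(144 - 12.75) + (144 - 26.5)] · 55 = 6840.625.
Change in producer surplus = 6840.625 - 2775.125 = 4065.5.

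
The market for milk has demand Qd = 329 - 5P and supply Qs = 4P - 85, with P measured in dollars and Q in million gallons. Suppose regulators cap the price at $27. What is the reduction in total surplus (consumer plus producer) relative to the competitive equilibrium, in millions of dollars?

1299.6

Without the control the market clears where 329 - 5P = 4P - 85, i.e. P* = 46 and Q* = 99.
The ceiling of 27 is below the equilibrium price 46, so it binds.
At P = 27: Qd = 329 - 5·27 = 194 and Qs = 4·27 - 85 = 23.
Quantity traded falls to 23. At Q = 23 the demand price is (329 - 23)/5 = 61.2 and the supply price is (85 + 23)/4 = 27.
Deadweight loss = ½ · (61.2 - 27) · (99 - 23) = ½ · 34.2 · 76 = 1299.6.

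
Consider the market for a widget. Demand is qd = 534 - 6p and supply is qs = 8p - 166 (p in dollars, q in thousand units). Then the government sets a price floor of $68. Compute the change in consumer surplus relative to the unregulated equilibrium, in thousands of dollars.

Setting quantity demanded equal to quantity supplied, 534 - 6p = 8p - 166, gives p* = 50 and q* = 234.
Because the floor (68) lies above the market-clearing price, it is binding.
At p = 68: qd = 534 - 6·68 = 126 and qs = 8·68 - 166 = 378.
Consumer surplus without the control is ½ · (89 - 50) · 234 = 4563.
With the floor, consumers buy 126 units at 68, so CS = ½ · (89 - 68) · 126 = 1323.
Change in consumer surplus = 1323 - 4563 = -3240.

-3240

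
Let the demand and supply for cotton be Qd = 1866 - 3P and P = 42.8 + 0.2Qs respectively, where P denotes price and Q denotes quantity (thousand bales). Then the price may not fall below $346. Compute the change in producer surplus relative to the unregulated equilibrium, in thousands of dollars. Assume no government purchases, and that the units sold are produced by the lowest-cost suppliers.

64551.6

Rearranging supply gives Qs = 5P - 214. Equilibrium: 1866 - 3P = 5P - 214, so 2080 = 8P and P* = 260, Q* = 1086.
The floor of 346 is above the equilibrium price 260, so it binds.
At P = 346: Qd = 1866 - 3·346 = 828 and Qs = 5·346 - 214 = 1516.
Producer surplus without the control is ½ · (260 - 42.8) · 1086 = 117939.6.
With the floor, 828 units are sold at 346. The supply price at Q = 828 is 208.4, so PS = ½ · [(346 - 42.8) + (346 - 208.4)] · 828 = 182491.2.
Change in producer surplus = 182491.2 - 117939.6 = 64551.6.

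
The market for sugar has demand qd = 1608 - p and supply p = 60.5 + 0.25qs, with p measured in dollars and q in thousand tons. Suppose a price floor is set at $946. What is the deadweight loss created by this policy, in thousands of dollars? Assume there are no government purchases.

207360

Rearranging supply gives qs = 4p - 242. Without the control the market clears where 1608 - p = 4p - 242, i.e. p* = 370 and q* = 1238.
Since 946 > 370, the floor is binding.
At p = 946: qd = 1608 - 946 = 662 and qs = 4·946 - 242 = 3542.
Quantity traded falls to 662. At q = 662 the demand price is 1608 - 662 = 946 and the supply price is (242 + 662)/4 = 226.
Deadweight loss = ½ · (946 - 226) · (1238 - 662) = ½ · 720 · 576 = 207360.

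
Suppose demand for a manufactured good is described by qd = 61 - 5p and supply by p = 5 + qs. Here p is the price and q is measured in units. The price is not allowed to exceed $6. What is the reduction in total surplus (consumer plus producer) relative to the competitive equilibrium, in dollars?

15

Rearranging supply gives qs = p - 5. In a free market, 61 - 5p = p - 5 gives the equilibrium p* = 11, q* = 6.
The ceiling of 6 is below the equilibrium price 11, so it binds.
At p = 6: qd = 61 - 5·6 = 31 and qs = 6 - 5 = 1.
Quantity traded falls to 1. At q = 1 the demand price is (61 - 1)/5 = 12 and the supply price is 5 + 1 = 6.
Deadweight loss = ½ · (12 - 6) · (6 - 1) = ½ · 6 · 5 = 15.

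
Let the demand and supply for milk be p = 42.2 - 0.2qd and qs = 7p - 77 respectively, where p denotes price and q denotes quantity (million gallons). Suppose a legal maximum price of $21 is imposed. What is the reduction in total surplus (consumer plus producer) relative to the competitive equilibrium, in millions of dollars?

75.6

Rearranging demand gives qd = 211 - 5p. Setting quantity demanded equal to quantity supplied, 211 - 5p = 7p - 77, gives p* = 24 and q* = 91.
Because the ceiling (21) lies below the market-clearing price, it is binding.
At p = 21: qd = 211 - 5·21 = 106 and qs = 7·21 - 77 = 70.
Quantity traded falls to 70. At q = 70 the demand price is (211 - 70)/5 = 28.2 and the supply price is (77 + 70)/7 = 21.
Deadweight loss = ½ · (28.2 - 21) · (91 - 70) = ½ · 7.2 · 21 = 75.6.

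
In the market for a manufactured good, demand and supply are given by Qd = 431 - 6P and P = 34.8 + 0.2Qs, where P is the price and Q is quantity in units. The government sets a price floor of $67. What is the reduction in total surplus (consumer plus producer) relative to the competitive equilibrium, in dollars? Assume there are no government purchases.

Rearranging supply gives Qs = 5P - 174. In a free market, 431 - 6P = 5P - 174 gives the equilibrium P* = 55, Q* = 101.
Because the floor (67) lies above the market-clearing price, it is binding.
At P = 67: Qd = 431 - 6·67 = 29 and Qs = 5·67 - 174 = 161.
Quantity traded falls to 29. At Q = 29 the demand price is (431 - 29)/6 = 67 and the supply price is (174 + 29)/5 = 40.6.
Deadweight loss = ½ · (67 - 40.6) · (101 - 29) = ½ · 26.4 · 72 = 950.4.

950.4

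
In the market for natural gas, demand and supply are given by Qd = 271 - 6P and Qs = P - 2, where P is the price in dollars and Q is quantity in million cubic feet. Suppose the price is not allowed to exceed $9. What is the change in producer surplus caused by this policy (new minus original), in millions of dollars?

Equilibrium: 271 - 6P = P - 2, so 273 = 7P and P* = 39, Q* = 37.
The ceiling of 9 is below the equilibrium price 39, so it binds.
At P = 9: Qd = 271 - 6·9 = 217 and Qs = 9 - 2 = 7.
Producer surplus without the control is ½ · (39 - 2) · 37 = 684.5.
With the ceiling, producers sell 7 units at 9, so PS = ½ · (9 - 2) · 7 = 24.5.
Change in producer surplus = 24.5 - 684.5 = -660.

-660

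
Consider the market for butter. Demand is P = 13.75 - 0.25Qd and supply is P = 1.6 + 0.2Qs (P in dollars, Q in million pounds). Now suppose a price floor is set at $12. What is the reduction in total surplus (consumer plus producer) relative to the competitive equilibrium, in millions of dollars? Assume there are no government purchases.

90

Rearranging demand gives Qd = 55 - 4P; rearranging supply gives Qs = 5P - 8. Without the control the market clears where 55 - 4P = 5P - 8, i.e. P* = 7 and Q* = 27.
Since 12 > 7, the floor is binding.
At P = 12: Qd = 55 - 4·12 = 7 and Qs = 5·12 - 8 = 52.
Quantity traded falls to 7. At Q = 7 the demand price is (55 - 7)/4 = 12 and the supply price is (8 + 7)/5 = 3.
Deadweight loss = ½ · (12 - 3) · (27 - 7) = ½ · 9 · 20 = 90.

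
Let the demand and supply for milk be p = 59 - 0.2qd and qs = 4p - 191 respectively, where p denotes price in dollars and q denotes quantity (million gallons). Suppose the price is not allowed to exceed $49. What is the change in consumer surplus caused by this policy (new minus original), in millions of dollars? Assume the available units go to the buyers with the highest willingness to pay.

-15

Rearranging demand gives qd = 295 - 5p. Setting quantity demanded equal to quantity supplied, 295 - 5p = 4p - 191, gives p* = 54 and q* = 25.
Because the ceiling (49) lies below the market-clearing price, it is binding.
At p = 49: qd = 295 - 5·49 = 50 and qs = 4·49 - 191 = 5.
Consumer surplus without the control is ½ · (59 - 54) · 25 = 62.5.
With the ceiling, 5 units are sold at 49 (assume they go to the highest-value buyers). The demand price at q = 5 is 58, so CS = ½ · [(59 - 49) + (58 - 49)] · 5 = 47.5.
Change in consumer surplus = 47.5 - 62.5 = -15.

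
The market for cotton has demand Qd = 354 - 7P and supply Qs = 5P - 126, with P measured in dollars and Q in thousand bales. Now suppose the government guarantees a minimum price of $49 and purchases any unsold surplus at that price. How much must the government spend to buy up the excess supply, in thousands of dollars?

Equilibrium: 354 - 7P = 5P - 126, so 480 = 12P and P* = 40, Q* = 74.
Since 49 > 40, the floor is binding.
At P = 49: Qd = 354 - 7·49 = 11 and Qs = 5·49 - 126 = 119.
Surplus = Qs - Qd = 108.
Government expenditure = surplus × support price = 108 × 49 = 5292.

5292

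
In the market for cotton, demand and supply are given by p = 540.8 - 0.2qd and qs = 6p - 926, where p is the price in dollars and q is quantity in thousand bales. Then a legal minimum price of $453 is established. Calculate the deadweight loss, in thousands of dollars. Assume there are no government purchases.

69341.25

Rearranging demand gives qd = 2704 - 5p. Without the control the market clears where 2704 - 5p = 6p - 926, i.e. p* = 330 and q* = 1054.
The floor of 453 is above the equilibrium price 330, so it binds.
At p = 453: qd = 2704 - 5·453 = 439 and qs = 6·453 - 926 = 1792.
Quantity traded falls to 439. At q = 439 the demand price is (2704 - 439)/5 = 453 and the supply price is (926 + 439)/6 = 227.5.
Deadweight loss = ½ · (453 - 227.5) · (1054 - 439) = ½ · 225.5 · 615 = 69341.25.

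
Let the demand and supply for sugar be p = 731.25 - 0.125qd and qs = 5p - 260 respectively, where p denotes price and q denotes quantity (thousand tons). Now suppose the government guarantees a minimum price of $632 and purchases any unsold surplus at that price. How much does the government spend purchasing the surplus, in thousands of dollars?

Rearranging demand gives qd = 5850 - 8p. Setting quantity demanded equal to quantity supplied, 5850 - 8p = 5p - 260, gives p* = 470 and q* = 2090.
The floor of 632 is above the equilibrium price 470, so it binds.
At p = 632: qd = 5850 - 8·632 = 794 and qs = 5·632 - 260 = 2900.
Surplus = qs - qd = 2106.
Government expenditure = surplus × support price = 2106 × 632 = 1330992.

1330992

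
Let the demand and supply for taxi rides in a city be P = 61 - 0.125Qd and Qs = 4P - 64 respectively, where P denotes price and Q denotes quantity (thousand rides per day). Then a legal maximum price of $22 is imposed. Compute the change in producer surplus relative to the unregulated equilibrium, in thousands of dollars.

-1728

Rearranging demand gives Qd = 488 - 8P. Without the control the market clears where 488 - 8P = 4P - 64, i.e. P* = 46 and Q* = 120.
Since 22 < 46, the ceiling is binding.
At P = 22: Qd = 488 - 8·22 = 312 and Qs = 4·22 - 64 = 24.
Producer surplus without the control is ½ · (46 - 16) · 120 = 1800.
With the ceiling, producers sell 24 units at 22, so PS = ½ · (22 - 16) · 24 = 72.
Change in producer surplus = 72 - 1800 = -1728.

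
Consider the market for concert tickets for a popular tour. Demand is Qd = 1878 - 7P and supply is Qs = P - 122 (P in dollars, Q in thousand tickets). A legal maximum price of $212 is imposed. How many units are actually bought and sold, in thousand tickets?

In a free market, 1878 - 7P = P - 122 gives the equilibrium P* = 250, Q* = 128.
Since 212 < 250, the ceiling is binding.
At P = 212: Qd = 1878 - 7·212 = 394 and Qs = 212 - 122 = 90.
The quantity actually transacted is the short side, supply: 90.

90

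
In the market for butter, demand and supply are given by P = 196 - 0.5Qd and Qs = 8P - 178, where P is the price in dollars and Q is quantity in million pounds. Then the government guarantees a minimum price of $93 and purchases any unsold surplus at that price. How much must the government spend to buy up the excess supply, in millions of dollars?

33480

Rearranging demand gives Qd = 392 - 2P. In a free market, 392 - 2P = 8P - 178 gives the equilibrium P* = 57, Q* = 278.
Since 93 > 57, the floor is binding.
At P = 93: Qd = 392 - 2·93 = 206 and Qs = 8·93 - 178 = 566.
Surplus = Qs - Qd = 360.
Government expenditure = surplus × support price = 360 × 93 = 33480.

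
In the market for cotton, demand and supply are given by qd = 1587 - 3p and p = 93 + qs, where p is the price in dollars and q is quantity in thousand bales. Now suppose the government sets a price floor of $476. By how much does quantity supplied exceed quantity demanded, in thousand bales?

224

Rearranging supply gives qs = p - 93. Setting quantity demanded equal to quantity supplied, 1587 - 3p = p - 93, gives p* = 420 and q* = 327.
Since 476 > 420, the floor is binding.
At p = 476: qd = 1587 - 3·476 = 159 and qs = 476 - 93 = 383.
Surplus = qs - qd = 383 - 159 = 224.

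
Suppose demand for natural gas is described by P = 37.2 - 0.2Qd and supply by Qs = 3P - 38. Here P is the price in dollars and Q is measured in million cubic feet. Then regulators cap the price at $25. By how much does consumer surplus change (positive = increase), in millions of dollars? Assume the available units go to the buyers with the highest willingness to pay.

102.9

Rearranging demand gives Qd = 186 - 5P. Without the control the market clears where 186 - 5P = 3P - 38, i.e. P* = 28 and Q* = 46.
Because the ceiling (25) lies below the market-clearing price, it is binding.
At P = 25: Qd = 186 - 5·25 = 61 and Qs = 3·25 - 38 = 37.
Consumer surplus without the control is ½ · (37.2 - 28) · 46 = 211.6.
With the ceiling, 37 units are sold at 25 (assume they go to the highest-value buyers). The demand price at Q = 37 is 29.8, so CS = ½ · [(37.2 - 25) + (29.8 - 25)] · 37 = 314.5.
Change in consumer surplus = 314.5 - 211.6 = 102.9.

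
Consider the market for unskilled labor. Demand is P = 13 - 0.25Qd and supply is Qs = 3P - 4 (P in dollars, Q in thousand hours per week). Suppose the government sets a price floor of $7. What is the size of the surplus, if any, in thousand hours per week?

0

Rearranging demand gives Qd = 52 - 4P. Setting quantity demanded equal to quantity supplied, 52 - 4P = 3P - 4, gives P* = 8 and Q* = 20.
The floor of 7 is below the equilibrium price 8, so it is not binding; the market clears at P* = 8, Q* = 20.
Since the control does not bind, there is no surplus.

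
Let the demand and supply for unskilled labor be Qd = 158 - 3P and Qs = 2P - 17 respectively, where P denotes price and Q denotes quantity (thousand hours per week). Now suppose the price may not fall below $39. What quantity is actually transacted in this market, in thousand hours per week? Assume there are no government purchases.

41

Equilibrium: 158 - 3P = 2P - 17, so 175 = 5P and P* = 35, Q* = 53.
The floor of 39 is above the equilibrium price 35, so it binds.
At P = 39: Qd = 158 - 3·39 = 41 and Qs = 2·39 - 17 = 61.
The quantity actually transacted is the short side, demand: 41.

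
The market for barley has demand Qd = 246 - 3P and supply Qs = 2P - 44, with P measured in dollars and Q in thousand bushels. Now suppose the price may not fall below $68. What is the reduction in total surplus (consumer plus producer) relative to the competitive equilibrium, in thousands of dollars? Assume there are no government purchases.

375

In a free market, 246 - 3P = 2P - 44 gives the equilibrium P* = 58, Q* = 72.
Because the floor (68) lies above the market-clearing price, it is binding.
At P = 68: Qd = 246 - 3·68 = 42 and Qs = 2·68 - 44 = 92.
Quantity traded falls to 42. At Q = 42 the demand price is (246 - 42)/3 = 68 and the supply price is (44 + 42)/2 = 43.
Deadweight loss = ½ · (68 - 43) · (72 - 42) = ½ · 25 · 30 = 375.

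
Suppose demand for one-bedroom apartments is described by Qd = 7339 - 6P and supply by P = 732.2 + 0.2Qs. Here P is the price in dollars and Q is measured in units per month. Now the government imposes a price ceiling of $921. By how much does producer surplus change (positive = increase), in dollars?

Rearranging supply gives Qs = 5P - 3661. Equilibrium: 7339 - 6P = 5P - 3661, so 11000 = 11P and P* = 1000, Q* = 1339.
The ceiling of 921 is below the equilibrium price 1000, so it binds.
At P = 921: Qd = 7339 - 6·921 = 1813 and Qs = 5·921 - 3661 = 944.
Producer surplus without the control is ½ · (1000 - 732.2) · 1339 = 179292.1.
With the ceiling, producers sell 944 units at 921, so PS = ½ · (921 - 732.2) · 944 = 89113.6.
Change in producer surplus = 89113.6 - 179292.1 = -90178.5.

-90178.5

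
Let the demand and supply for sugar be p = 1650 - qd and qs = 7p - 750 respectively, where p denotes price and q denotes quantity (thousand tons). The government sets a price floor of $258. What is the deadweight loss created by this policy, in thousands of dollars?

Rearranging demand gives qd = 1650 - p. In a free market, 1650 - p = 7p - 750 gives the equilibrium p* = 300, q* = 1350.
The floor of 258 is below the equilibrium price 300, so it is not binding; the market clears at p* = 300, q* = 1350.
Since the control does not bind, no trades are prevented and deadweight loss is zero.

0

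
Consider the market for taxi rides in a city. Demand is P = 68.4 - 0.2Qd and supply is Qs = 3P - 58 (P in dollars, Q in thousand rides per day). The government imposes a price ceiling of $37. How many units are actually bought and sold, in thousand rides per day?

53

Rearranging demand gives Qd = 342 - 5P. Without the control the market clears where 342 - 5P = 3P - 58, i.e. P* = 50 and Q* = 92.
The ceiling of 37 is below the equilibrium price 50, so it binds.
At P = 37: Qd = 342 - 5·37 = 157 and Qs = 3·37 - 58 = 53.
The quantity actually transacted is the short side, supply: 53.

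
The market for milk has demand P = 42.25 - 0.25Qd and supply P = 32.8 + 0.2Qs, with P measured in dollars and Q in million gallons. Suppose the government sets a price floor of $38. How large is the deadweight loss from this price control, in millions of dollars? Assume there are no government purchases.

3.6

Rearranging demand gives Qd = 169 - 4P; rearranging supply gives Qs = 5P - 164. Equilibrium: 169 - 4P = 5P - 164, so 333 = 9P and P* = 37, Q* = 21.
Because the floor (38) lies above the market-clearing price, it is binding.
At P = 38: Qd = 169 - 4·38 = 17 and Qs = 5·38 - 164 = 26.
Quantity traded falls to 17. At Q = 17 the demand price is (169 - 17)/4 = 38 and the supply price is (164 + 17)/5 = 36.2.
Deadweight loss = ½ · (38 - 36.2) · (21 - 17) = ½ · 1.8 · 4 = 3.6.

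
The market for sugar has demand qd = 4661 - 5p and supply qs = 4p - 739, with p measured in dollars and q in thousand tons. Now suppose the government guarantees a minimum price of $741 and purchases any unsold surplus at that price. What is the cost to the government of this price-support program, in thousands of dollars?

In a free market, 4661 - 5p = 4p - 739 gives the equilibrium p* = 600, q* = 1661.
Since 741 > 600, the floor is binding.
At p = 741: qd = 4661 - 5·741 = 956 and qs = 4·741 - 739 = 2225.
Surplus = qs - qd = 1269.
Government expenditure = surplus × support price = 1269 × 741 = 940329.

940329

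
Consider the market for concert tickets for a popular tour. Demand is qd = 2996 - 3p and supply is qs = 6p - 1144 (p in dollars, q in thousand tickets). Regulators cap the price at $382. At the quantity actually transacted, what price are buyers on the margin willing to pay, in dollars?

In a free market, 2996 - 3p = 6p - 1144 gives the equilibrium p* = 460, q* = 1616.
Because the ceiling (382) lies below the market-clearing price, it is binding.
At p = 382: qd = 2996 - 3·382 = 1850 and qs = 6·382 - 1144 = 1148.
Only 1148 units reach the market. On the demand curve, the marginal buyer's willingness to pay at q = 1148 is (2996 - 1148)/3 = 616.

616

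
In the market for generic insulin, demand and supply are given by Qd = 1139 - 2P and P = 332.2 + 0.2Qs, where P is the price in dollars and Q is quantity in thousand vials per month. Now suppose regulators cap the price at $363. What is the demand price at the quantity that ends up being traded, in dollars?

Rearranging supply gives Qs = 5P - 1661. Equilibrium: 1139 - 2P = 5P - 1661, so 2800 = 7P and P* = 400, Q* = 339.
Because the ceiling (363) lies below the market-clearing price, it is binding.
At P = 363: Qd = 1139 - 2·363 = 413 and Qs = 5·363 - 1661 = 154.
Only 154 units reach the market. On the demand curve, the marginal buyer's willingness to pay at Q = 154 is (1139 - 154)/2 = 492.5.

492.5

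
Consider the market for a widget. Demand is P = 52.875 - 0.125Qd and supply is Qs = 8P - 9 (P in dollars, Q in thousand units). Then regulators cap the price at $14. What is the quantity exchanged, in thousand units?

Rearranging demand gives Qd = 423 - 8P. Setting quantity demanded equal to quantity supplied, 423 - 8P = 8P - 9, gives P* = 27 and Q* = 207.
The ceiling of 14 is below the equilibrium price 27, so it binds.
At P = 14: Qd = 423 - 8·14 = 311 and Qs = 8·14 - 9 = 103.
The quantity actually transacted is the short side, supply: 103.

103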